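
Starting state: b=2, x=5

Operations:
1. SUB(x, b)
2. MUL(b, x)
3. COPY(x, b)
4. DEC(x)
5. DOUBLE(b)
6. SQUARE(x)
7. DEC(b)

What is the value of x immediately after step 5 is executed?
x = 5

Tracing x through execution:
Initial: x = 5
After step 1 (SUB(x, b)): x = 3
After step 2 (MUL(b, x)): x = 3
After step 3 (COPY(x, b)): x = 6
After step 4 (DEC(x)): x = 5
After step 5 (DOUBLE(b)): x = 5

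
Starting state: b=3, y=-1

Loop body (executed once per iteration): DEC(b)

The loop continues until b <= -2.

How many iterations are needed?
5

Tracing iterations:
Initial: b=3, y=-1
After iteration 1: b=2, y=-1
After iteration 2: b=1, y=-1
After iteration 3: b=0, y=-1
After iteration 4: b=-1, y=-1
After iteration 5: b=-2, y=-1
b <= -2 now holds, so the loop exits after 5 iterations.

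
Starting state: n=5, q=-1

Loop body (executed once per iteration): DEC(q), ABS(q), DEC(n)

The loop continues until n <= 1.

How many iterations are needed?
4

Tracing iterations:
Initial: n=5, q=-1
After iteration 1: n=4, q=2
After iteration 2: n=3, q=1
After iteration 3: n=2, q=0
After iteration 4: n=1, q=1
n <= 1 now holds, so the loop exits after 4 iterations.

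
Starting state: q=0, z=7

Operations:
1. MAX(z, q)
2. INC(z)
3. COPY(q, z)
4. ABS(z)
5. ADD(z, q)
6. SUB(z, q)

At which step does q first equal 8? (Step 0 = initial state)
Step 3

Tracing q:
Initial: q = 0
After step 1: q = 0
After step 2: q = 0
After step 3: q = 8 ← first occurrence
After step 4: q = 8
After step 5: q = 8
After step 6: q = 8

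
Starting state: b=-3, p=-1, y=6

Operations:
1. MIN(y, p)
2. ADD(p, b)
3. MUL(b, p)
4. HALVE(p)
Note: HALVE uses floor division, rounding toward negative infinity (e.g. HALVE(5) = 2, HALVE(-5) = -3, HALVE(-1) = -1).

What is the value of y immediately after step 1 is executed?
y = -1

Tracing y through execution:
Initial: y = 6
After step 1 (MIN(y, p)): y = -1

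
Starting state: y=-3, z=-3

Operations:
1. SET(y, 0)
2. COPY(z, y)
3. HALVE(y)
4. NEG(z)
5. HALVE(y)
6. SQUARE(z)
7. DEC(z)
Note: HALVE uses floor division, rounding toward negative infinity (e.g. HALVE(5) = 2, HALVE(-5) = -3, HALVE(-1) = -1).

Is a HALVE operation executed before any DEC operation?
Yes

First HALVE: step 3
First DEC: step 7
Since 3 < 7, HALVE comes first.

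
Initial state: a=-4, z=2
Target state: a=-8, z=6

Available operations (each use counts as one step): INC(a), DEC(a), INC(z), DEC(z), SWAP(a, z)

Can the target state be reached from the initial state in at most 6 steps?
No

The target state cannot be reached within 6 steps.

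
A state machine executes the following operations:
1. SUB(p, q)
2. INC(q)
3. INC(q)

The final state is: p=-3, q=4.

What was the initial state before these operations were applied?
p=-1, q=2

Working backwards:
Final state: p=-3, q=4
Before step 3 (INC(q)): p=-3, q=3
Before step 2 (INC(q)): p=-3, q=2
Before step 1 (SUB(p, q)): p=-1, q=2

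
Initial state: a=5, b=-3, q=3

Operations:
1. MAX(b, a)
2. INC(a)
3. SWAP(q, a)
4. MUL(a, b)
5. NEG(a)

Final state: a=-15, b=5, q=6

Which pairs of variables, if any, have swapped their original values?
None

Comparing initial and final values:
b: -3 → 5
q: 3 → 6
a: 5 → -15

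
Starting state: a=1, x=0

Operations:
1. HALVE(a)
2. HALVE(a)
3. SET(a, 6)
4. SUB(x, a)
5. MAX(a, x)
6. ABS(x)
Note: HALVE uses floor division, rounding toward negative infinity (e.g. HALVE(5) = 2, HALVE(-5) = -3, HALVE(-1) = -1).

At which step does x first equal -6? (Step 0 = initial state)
Step 4

Tracing x:
Initial: x = 0
After step 1: x = 0
After step 2: x = 0
After step 3: x = 0
After step 4: x = -6 ← first occurrence
After step 5: x = -6
After step 6: x = 6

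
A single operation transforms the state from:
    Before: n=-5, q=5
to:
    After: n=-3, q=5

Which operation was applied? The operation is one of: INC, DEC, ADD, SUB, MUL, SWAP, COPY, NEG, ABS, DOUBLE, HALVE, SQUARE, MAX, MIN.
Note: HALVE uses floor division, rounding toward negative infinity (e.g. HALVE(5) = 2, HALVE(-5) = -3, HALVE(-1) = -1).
HALVE(n)

Analyzing the change:
Before: n=-5, q=5
After: n=-3, q=5
Variable n changed from -5 to -3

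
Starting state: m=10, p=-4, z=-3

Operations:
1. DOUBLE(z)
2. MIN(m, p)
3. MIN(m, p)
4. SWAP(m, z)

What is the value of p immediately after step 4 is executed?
p = -4

Tracing p through execution:
Initial: p = -4
After step 1 (DOUBLE(z)): p = -4
After step 2 (MIN(m, p)): p = -4
After step 3 (MIN(m, p)): p = -4
After step 4 (SWAP(m, z)): p = -4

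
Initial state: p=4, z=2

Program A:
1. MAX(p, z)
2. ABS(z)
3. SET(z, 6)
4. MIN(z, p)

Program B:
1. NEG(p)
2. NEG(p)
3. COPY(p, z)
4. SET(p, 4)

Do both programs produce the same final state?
No

Program A final state: p=4, z=4
Program B final state: p=4, z=2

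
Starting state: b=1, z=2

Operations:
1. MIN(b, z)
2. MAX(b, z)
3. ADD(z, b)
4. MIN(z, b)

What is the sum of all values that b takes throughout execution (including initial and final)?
8

Values of b at each step:
Initial: b = 1
After step 1: b = 1
After step 2: b = 2
After step 3: b = 2
After step 4: b = 2
Sum = 1 + 1 + 2 + 2 + 2 = 8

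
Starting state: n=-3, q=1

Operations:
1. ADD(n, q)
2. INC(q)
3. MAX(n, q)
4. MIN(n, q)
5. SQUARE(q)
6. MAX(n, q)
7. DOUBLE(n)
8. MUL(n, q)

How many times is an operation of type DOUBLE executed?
1

Counting DOUBLE operations:
Step 7: DOUBLE(n) ← DOUBLE
Total: 1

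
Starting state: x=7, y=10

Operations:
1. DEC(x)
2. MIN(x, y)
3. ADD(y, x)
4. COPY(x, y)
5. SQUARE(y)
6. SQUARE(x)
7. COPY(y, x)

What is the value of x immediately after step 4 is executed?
x = 16

Tracing x through execution:
Initial: x = 7
After step 1 (DEC(x)): x = 6
After step 2 (MIN(x, y)): x = 6
After step 3 (ADD(y, x)): x = 6
After step 4 (COPY(x, y)): x = 16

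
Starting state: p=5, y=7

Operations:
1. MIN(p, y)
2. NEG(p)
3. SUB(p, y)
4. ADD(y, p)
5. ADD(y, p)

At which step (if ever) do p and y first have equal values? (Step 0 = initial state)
Never

p and y never become equal during execution.

Comparing values at each step:
Initial: p=5, y=7
After step 1: p=5, y=7
After step 2: p=-5, y=7
After step 3: p=-12, y=7
After step 4: p=-12, y=-5
After step 5: p=-12, y=-17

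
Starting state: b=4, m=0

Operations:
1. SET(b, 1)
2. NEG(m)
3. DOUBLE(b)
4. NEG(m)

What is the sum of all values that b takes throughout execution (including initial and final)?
10

Values of b at each step:
Initial: b = 4
After step 1: b = 1
After step 2: b = 1
After step 3: b = 2
After step 4: b = 2
Sum = 4 + 1 + 1 + 2 + 2 = 10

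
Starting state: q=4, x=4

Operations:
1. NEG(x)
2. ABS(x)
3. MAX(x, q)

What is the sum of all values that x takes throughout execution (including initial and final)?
8

Values of x at each step:
Initial: x = 4
After step 1: x = -4
After step 2: x = 4
After step 3: x = 4
Sum = 4 + -4 + 4 + 4 = 8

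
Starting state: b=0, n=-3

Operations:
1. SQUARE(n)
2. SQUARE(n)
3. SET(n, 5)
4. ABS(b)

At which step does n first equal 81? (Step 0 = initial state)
Step 2

Tracing n:
Initial: n = -3
After step 1: n = 9
After step 2: n = 81 ← first occurrence
After step 3: n = 5
After step 4: n = 5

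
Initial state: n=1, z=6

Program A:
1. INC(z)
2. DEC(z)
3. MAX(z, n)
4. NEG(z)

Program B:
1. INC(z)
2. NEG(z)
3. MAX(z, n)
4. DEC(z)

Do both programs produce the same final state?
No

Program A final state: n=1, z=-6
Program B final state: n=1, z=0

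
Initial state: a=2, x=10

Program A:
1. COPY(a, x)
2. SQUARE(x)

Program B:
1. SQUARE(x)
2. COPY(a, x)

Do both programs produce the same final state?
No

Program A final state: a=10, x=100
Program B final state: a=100, x=100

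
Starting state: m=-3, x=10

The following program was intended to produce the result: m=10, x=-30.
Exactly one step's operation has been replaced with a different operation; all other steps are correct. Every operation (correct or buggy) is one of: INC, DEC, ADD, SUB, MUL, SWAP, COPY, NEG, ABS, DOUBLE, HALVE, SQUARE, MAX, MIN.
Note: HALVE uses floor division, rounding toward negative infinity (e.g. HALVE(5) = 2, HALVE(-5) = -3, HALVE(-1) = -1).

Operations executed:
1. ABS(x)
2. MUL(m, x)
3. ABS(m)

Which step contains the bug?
Step 3

Trace with buggy code:
Initial: m=-3, x=10
After step 1: m=-3, x=10
After step 2: m=-30, x=10
After step 3: m=30, x=10
Actual final m=30, x=10 ≠ expected m=10, x=-30.
Step 3 is the only position where a single-operation replacement can produce the expected result.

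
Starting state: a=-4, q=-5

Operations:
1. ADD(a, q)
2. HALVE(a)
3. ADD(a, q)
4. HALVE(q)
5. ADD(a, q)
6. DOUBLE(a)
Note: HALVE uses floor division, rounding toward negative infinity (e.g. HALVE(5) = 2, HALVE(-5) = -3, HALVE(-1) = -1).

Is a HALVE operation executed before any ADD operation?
No

First HALVE: step 2
First ADD: step 1
Since 2 > 1, ADD comes first.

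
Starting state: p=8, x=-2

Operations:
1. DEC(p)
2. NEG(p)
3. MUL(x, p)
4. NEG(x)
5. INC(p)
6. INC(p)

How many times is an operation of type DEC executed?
1

Counting DEC operations:
Step 1: DEC(p) ← DEC
Total: 1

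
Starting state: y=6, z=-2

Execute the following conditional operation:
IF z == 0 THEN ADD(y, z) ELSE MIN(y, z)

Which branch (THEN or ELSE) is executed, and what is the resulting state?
Branch: ELSE, Final state: y=-2, z=-2

Evaluating condition: z == 0
z = -2
Condition is False, so ELSE branch executes
After MIN(y, z): y=-2, z=-2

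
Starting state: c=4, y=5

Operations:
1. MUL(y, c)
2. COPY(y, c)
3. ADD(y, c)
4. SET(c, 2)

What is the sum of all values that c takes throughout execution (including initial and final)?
18

Values of c at each step:
Initial: c = 4
After step 1: c = 4
After step 2: c = 4
After step 3: c = 4
After step 4: c = 2
Sum = 4 + 4 + 4 + 4 + 2 = 18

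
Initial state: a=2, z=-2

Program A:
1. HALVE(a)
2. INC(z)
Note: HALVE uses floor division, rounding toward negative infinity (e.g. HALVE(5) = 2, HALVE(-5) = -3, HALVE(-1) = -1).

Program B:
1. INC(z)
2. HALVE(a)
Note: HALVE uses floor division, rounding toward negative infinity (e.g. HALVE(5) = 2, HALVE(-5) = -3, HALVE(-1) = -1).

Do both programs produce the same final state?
Yes

Program A final state: a=1, z=-1
Program B final state: a=1, z=-1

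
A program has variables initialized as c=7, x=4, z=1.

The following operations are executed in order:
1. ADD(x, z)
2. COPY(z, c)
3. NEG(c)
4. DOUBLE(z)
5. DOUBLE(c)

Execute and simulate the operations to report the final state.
{c: -14, x: 5, z: 14}

Step-by-step execution:
Initial: c=7, x=4, z=1
After step 1 (ADD(x, z)): c=7, x=5, z=1
After step 2 (COPY(z, c)): c=7, x=5, z=7
After step 3 (NEG(c)): c=-7, x=5, z=7
After step 4 (DOUBLE(z)): c=-7, x=5, z=14
After step 5 (DOUBLE(c)): c=-14, x=5, z=14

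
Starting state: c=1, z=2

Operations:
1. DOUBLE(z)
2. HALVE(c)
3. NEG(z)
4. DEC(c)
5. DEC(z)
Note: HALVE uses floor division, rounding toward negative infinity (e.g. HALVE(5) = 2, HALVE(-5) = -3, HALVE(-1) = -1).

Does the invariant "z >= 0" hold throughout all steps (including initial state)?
No, violated after step 3

The invariant is violated after step 3.

State at each step:
Initial: c=1, z=2
After step 1: c=1, z=4
After step 2: c=0, z=4
After step 3: c=0, z=-4
After step 4: c=-1, z=-4
After step 5: c=-1, z=-5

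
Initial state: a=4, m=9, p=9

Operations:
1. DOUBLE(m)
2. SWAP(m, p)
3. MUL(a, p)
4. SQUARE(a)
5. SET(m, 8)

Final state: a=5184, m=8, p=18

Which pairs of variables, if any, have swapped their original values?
None

Comparing initial and final values:
p: 9 → 18
a: 4 → 5184
m: 9 → 8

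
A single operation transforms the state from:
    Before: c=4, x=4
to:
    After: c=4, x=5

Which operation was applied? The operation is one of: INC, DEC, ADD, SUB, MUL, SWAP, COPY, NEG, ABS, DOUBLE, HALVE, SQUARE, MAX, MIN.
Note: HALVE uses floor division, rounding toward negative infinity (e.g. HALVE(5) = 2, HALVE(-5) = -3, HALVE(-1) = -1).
INC(x)

Analyzing the change:
Before: c=4, x=4
After: c=4, x=5
Variable x changed from 4 to 5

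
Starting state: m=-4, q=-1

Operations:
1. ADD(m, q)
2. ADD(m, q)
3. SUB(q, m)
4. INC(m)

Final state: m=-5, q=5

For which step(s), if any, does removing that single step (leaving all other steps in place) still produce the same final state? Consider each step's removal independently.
None - removing any single step changes the final result

Testing removal of each single step:
Without step 1: final = m=-4, q=4 (different)
Without step 2: final = m=-4, q=4 (different)
Without step 3: final = m=-5, q=-1 (different)
Without step 4: final = m=-6, q=5 (different)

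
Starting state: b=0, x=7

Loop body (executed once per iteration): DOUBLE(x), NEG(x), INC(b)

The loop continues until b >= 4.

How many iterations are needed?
4

Tracing iterations:
Initial: b=0, x=7
After iteration 1: b=1, x=-14
After iteration 2: b=2, x=28
After iteration 3: b=3, x=-56
After iteration 4: b=4, x=112
b >= 4 now holds, so the loop exits after 4 iterations.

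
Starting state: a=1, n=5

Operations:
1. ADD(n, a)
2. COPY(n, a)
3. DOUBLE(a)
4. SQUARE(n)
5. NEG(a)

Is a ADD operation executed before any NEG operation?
Yes

First ADD: step 1
First NEG: step 5
Since 1 < 5, ADD comes first.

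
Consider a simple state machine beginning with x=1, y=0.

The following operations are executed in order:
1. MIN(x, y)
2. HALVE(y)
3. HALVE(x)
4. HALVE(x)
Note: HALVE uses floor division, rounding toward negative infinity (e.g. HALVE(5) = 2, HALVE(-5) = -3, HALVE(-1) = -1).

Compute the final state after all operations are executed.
{x: 0, y: 0}

Step-by-step execution:
Initial: x=1, y=0
After step 1 (MIN(x, y)): x=0, y=0
After step 2 (HALVE(y)): x=0, y=0
After step 3 (HALVE(x)): x=0, y=0
After step 4 (HALVE(x)): x=0, y=0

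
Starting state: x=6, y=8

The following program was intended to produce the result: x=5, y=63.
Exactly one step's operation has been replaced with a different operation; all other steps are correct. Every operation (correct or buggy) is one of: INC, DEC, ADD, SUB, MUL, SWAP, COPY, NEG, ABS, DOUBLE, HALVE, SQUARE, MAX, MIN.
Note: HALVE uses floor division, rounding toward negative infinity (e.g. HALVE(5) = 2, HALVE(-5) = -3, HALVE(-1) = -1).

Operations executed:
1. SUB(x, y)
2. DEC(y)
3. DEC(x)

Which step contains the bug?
Step 1

Trace with buggy code:
Initial: x=6, y=8
After step 1: x=-2, y=8
After step 2: x=-2, y=7
After step 3: x=-3, y=7
Actual final x=-3, y=7 ≠ expected x=5, y=63.
Step 1 is the only position where a single-operation replacement can produce the expected result.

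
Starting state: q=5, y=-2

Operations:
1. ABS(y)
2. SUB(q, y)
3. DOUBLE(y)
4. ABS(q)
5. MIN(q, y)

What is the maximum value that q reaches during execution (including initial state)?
5

Values of q at each step:
Initial: q = 5 ← maximum
After step 1: q = 5
After step 2: q = 3
After step 3: q = 3
After step 4: q = 3
After step 5: q = 3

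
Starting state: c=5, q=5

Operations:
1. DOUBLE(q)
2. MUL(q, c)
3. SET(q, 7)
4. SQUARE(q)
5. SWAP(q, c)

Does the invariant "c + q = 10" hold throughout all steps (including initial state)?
No, violated after step 1

The invariant is violated after step 1.

State at each step:
Initial: c=5, q=5
After step 1: c=5, q=10
After step 2: c=5, q=50
After step 3: c=5, q=7
After step 4: c=5, q=49
After step 5: c=49, q=5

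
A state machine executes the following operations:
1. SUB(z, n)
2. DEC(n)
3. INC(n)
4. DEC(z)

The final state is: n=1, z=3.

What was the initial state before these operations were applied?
n=1, z=5

Working backwards:
Final state: n=1, z=3
Before step 4 (DEC(z)): n=1, z=4
Before step 3 (INC(n)): n=0, z=4
Before step 2 (DEC(n)): n=1, z=4
Before step 1 (SUB(z, n)): n=1, z=5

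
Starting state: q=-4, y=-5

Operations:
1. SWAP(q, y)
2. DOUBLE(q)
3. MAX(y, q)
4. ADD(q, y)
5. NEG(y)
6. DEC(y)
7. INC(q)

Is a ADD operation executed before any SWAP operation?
No

First ADD: step 4
First SWAP: step 1
Since 4 > 1, SWAP comes first.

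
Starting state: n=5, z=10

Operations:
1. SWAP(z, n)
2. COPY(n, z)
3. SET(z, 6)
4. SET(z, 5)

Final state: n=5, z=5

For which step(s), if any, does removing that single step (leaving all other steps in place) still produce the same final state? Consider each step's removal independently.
Step(s) 3

Testing removal of each single step:
Without step 1: final = n=10, z=5 (different)
Without step 2: final = n=10, z=5 (different)
Without step 3: final = n=5, z=5 (same)
Without step 4: final = n=5, z=6 (different)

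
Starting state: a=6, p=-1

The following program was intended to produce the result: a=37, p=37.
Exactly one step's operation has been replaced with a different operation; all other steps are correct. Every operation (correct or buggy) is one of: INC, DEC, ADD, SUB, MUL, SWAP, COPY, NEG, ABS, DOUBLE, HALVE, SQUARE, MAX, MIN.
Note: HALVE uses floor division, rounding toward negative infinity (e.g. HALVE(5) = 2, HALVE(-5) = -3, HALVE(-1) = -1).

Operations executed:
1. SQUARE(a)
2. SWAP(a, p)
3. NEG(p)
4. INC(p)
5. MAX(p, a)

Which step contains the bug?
Step 2

Trace with buggy code:
Initial: a=6, p=-1
After step 1: a=36, p=-1
After step 2: a=-1, p=36
After step 3: a=-1, p=-36
After step 4: a=-1, p=-35
After step 5: a=-1, p=-1
Actual final a=-1, p=-1 ≠ expected a=37, p=37.
Step 2 is the only position where a single-operation replacement can produce the expected result.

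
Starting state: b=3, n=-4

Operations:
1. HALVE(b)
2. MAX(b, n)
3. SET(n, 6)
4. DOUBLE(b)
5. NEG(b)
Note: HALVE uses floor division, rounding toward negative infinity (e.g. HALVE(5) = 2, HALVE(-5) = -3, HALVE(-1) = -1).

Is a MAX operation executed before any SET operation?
Yes

First MAX: step 2
First SET: step 3
Since 2 < 3, MAX comes first.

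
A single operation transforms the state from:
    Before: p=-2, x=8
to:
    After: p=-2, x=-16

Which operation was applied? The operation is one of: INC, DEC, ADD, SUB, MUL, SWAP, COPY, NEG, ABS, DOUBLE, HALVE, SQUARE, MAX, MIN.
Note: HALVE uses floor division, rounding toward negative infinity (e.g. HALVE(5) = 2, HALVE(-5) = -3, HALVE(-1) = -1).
MUL(x, p)

Analyzing the change:
Before: p=-2, x=8
After: p=-2, x=-16
Variable x changed from 8 to -16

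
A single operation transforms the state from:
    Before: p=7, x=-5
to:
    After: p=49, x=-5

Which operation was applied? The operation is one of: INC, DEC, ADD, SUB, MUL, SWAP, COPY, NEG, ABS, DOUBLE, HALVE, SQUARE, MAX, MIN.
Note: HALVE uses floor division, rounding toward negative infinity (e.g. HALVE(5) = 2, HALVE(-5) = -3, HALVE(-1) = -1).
SQUARE(p)

Analyzing the change:
Before: p=7, x=-5
After: p=49, x=-5
Variable p changed from 7 to 49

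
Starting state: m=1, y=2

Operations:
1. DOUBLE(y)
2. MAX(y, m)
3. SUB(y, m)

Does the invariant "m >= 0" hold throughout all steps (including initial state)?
Yes

The invariant holds at every step.

State at each step:
Initial: m=1, y=2
After step 1: m=1, y=4
After step 2: m=1, y=4
After step 3: m=1, y=3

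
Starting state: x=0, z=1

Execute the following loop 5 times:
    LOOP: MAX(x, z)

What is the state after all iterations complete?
x=1, z=1

Iteration trace:
Start: x=0, z=1
After iteration 1: x=1, z=1
After iteration 2: x=1, z=1
After iteration 3: x=1, z=1
After iteration 4: x=1, z=1
After iteration 5: x=1, z=1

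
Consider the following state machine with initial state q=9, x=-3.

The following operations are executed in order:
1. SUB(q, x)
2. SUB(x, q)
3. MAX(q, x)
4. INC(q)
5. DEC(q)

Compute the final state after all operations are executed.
{q: 12, x: -15}

Step-by-step execution:
Initial: q=9, x=-3
After step 1 (SUB(q, x)): q=12, x=-3
After step 2 (SUB(x, q)): q=12, x=-15
After step 3 (MAX(q, x)): q=12, x=-15
After step 4 (INC(q)): q=13, x=-15
After step 5 (DEC(q)): q=12, x=-15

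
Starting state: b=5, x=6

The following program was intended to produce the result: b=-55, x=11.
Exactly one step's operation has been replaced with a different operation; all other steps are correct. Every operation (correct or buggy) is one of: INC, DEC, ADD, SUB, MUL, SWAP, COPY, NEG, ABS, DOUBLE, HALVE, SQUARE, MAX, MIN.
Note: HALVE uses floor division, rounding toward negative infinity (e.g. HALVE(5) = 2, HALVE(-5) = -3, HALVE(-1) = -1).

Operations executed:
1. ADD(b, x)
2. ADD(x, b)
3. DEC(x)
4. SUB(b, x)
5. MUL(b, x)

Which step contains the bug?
Step 1

Trace with buggy code:
Initial: b=5, x=6
After step 1: b=11, x=6
After step 2: b=11, x=17
After step 3: b=11, x=16
After step 4: b=-5, x=16
After step 5: b=-80, x=16
Actual final b=-80, x=16 ≠ expected b=-55, x=11.
Step 1 is the only position where a single-operation replacement can produce the expected result.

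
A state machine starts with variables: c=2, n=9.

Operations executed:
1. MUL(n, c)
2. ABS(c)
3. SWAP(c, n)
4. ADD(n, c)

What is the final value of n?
n = 20

Tracing execution:
Step 1: MUL(n, c) → n = 18
Step 2: ABS(c) → n = 18
Step 3: SWAP(c, n) → n = 2
Step 4: ADD(n, c) → n = 20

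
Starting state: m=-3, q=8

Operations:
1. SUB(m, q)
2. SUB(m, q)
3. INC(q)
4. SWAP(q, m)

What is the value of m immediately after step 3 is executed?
m = -19

Tracing m through execution:
Initial: m = -3
After step 1 (SUB(m, q)): m = -11
After step 2 (SUB(m, q)): m = -19
After step 3 (INC(q)): m = -19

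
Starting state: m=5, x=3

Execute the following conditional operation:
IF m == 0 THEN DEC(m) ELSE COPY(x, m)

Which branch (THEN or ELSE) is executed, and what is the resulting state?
Branch: ELSE, Final state: m=5, x=5

Evaluating condition: m == 0
m = 5
Condition is False, so ELSE branch executes
After COPY(x, m): m=5, x=5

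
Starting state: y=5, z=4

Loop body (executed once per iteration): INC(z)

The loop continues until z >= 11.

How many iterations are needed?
7

Tracing iterations:
Initial: y=5, z=4
After iteration 1: y=5, z=5
After iteration 2: y=5, z=6
After iteration 3: y=5, z=7
After iteration 4: y=5, z=8
After iteration 5: y=5, z=9
After iteration 6: y=5, z=10
After iteration 7: y=5, z=11
z >= 11 now holds, so the loop exits after 7 iterations.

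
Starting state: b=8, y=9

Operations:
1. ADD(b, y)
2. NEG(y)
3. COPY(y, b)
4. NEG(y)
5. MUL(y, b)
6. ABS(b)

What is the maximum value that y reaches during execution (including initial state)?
17

Values of y at each step:
Initial: y = 9
After step 1: y = 9
After step 2: y = -9
After step 3: y = 17 ← maximum
After step 4: y = -17
After step 5: y = -289
After step 6: y = -289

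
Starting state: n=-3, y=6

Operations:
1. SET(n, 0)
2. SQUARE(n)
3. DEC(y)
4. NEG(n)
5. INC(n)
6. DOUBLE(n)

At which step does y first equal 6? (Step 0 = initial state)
Step 0

Tracing y:
Initial: y = 6 ← first occurrence
After step 1: y = 6
After step 2: y = 6
After step 3: y = 5
After step 4: y = 5
After step 5: y = 5
After step 6: y = 5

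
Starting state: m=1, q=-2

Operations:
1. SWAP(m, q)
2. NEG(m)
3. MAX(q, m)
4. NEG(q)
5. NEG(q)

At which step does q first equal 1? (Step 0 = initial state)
Step 1

Tracing q:
Initial: q = -2
After step 1: q = 1 ← first occurrence
After step 2: q = 1
After step 3: q = 2
After step 4: q = -2
After step 5: q = 2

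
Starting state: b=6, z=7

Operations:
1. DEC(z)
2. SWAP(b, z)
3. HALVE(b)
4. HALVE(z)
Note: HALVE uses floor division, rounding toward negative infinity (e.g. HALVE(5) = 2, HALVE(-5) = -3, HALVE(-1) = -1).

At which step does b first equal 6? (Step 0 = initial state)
Step 0

Tracing b:
Initial: b = 6 ← first occurrence
After step 1: b = 6
After step 2: b = 6
After step 3: b = 3
After step 4: b = 3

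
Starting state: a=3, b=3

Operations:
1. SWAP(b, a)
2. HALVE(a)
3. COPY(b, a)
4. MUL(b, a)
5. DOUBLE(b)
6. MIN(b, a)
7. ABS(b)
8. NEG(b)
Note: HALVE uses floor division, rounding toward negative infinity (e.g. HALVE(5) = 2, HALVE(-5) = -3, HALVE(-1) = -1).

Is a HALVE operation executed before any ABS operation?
Yes

First HALVE: step 2
First ABS: step 7
Since 2 < 7, HALVE comes first.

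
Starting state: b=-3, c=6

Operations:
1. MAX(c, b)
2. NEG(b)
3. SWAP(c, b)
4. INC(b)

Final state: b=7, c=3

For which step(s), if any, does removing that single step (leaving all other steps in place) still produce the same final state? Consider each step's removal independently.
Step(s) 1

Testing removal of each single step:
Without step 1: final = b=7, c=3 (same)
Without step 2: final = b=7, c=-3 (different)
Without step 3: final = b=4, c=6 (different)
Without step 4: final = b=6, c=3 (different)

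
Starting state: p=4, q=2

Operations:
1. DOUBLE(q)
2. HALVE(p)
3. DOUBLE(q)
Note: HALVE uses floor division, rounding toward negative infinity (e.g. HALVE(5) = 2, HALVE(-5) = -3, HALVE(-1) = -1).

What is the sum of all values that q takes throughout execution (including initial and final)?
18

Values of q at each step:
Initial: q = 2
After step 1: q = 4
After step 2: q = 4
After step 3: q = 8
Sum = 2 + 4 + 4 + 8 = 18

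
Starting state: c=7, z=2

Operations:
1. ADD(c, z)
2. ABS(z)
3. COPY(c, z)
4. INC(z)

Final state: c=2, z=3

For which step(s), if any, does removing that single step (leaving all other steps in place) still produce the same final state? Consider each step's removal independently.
Step(s) 1, 2

Testing removal of each single step:
Without step 1: final = c=2, z=3 (same)
Without step 2: final = c=2, z=3 (same)
Without step 3: final = c=9, z=3 (different)
Without step 4: final = c=2, z=2 (different)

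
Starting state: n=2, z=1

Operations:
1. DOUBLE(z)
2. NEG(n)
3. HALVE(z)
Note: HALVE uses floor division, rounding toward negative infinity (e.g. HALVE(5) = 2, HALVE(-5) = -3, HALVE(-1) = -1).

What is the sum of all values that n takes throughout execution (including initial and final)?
0

Values of n at each step:
Initial: n = 2
After step 1: n = 2
After step 2: n = -2
After step 3: n = -2
Sum = 2 + 2 + -2 + -2 = 0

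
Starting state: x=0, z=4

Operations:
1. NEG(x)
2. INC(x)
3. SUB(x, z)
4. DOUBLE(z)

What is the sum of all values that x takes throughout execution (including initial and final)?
-5

Values of x at each step:
Initial: x = 0
After step 1: x = 0
After step 2: x = 1
After step 3: x = -3
After step 4: x = -3
Sum = 0 + 0 + 1 + -3 + -3 = -5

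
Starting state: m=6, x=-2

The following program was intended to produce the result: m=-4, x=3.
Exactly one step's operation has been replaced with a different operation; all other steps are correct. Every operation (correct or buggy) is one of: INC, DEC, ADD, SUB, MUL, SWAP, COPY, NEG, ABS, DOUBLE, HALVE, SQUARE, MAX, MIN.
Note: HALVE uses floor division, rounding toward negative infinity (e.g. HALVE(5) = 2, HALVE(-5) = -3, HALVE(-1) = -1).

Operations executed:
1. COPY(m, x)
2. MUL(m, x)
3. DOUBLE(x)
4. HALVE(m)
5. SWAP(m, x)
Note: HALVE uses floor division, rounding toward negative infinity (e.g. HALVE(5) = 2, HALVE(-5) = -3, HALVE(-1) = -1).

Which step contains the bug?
Step 4

Trace with buggy code:
Initial: m=6, x=-2
After step 1: m=-2, x=-2
After step 2: m=4, x=-2
After step 3: m=4, x=-4
After step 4: m=2, x=-4
After step 5: m=-4, x=2
Actual final m=-4, x=2 ≠ expected m=-4, x=3.
Step 4 is the only position where a single-operation replacement can produce the expected result.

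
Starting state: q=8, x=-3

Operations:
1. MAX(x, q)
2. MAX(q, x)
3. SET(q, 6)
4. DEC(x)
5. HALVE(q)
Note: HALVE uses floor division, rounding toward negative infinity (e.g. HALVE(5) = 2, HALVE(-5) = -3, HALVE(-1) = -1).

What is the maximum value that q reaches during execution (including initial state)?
8

Values of q at each step:
Initial: q = 8 ← maximum
After step 1: q = 8
After step 2: q = 8
After step 3: q = 6
After step 4: q = 6
After step 5: q = 3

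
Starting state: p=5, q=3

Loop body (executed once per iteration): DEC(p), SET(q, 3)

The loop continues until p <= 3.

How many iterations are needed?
2

Tracing iterations:
Initial: p=5, q=3
After iteration 1: p=4, q=3
After iteration 2: p=3, q=3
p <= 3 now holds, so the loop exits after 2 iterations.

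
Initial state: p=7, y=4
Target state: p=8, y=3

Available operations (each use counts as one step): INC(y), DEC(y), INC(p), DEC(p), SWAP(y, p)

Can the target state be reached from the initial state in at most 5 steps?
Yes

Path (2 steps): DEC(y) → INC(p)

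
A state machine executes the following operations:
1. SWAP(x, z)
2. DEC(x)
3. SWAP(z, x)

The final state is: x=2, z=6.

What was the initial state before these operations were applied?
x=2, z=7

Working backwards:
Final state: x=2, z=6
Before step 3 (SWAP(z, x)): x=6, z=2
Before step 2 (DEC(x)): x=7, z=2
Before step 1 (SWAP(x, z)): x=2, z=7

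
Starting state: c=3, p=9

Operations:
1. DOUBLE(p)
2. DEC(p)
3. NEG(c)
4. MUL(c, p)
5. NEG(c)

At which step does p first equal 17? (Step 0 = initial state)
Step 2

Tracing p:
Initial: p = 9
After step 1: p = 18
After step 2: p = 17 ← first occurrence
After step 3: p = 17
After step 4: p = 17
After step 5: p = 17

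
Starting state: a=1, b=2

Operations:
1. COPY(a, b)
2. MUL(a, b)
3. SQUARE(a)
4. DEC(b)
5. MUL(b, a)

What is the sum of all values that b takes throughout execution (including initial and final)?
25

Values of b at each step:
Initial: b = 2
After step 1: b = 2
After step 2: b = 2
After step 3: b = 2
After step 4: b = 1
After step 5: b = 16
Sum = 2 + 2 + 2 + 2 + 1 + 16 = 25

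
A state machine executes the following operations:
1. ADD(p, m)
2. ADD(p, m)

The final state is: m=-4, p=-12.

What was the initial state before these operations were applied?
m=-4, p=-4

Working backwards:
Final state: m=-4, p=-12
Before step 2 (ADD(p, m)): m=-4, p=-8
Before step 1 (ADD(p, m)): m=-4, p=-4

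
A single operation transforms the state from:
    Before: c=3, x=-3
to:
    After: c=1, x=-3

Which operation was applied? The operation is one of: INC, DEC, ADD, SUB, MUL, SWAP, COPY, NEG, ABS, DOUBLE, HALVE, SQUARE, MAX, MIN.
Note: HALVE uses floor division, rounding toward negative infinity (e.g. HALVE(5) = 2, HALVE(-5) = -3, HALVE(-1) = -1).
HALVE(c)

Analyzing the change:
Before: c=3, x=-3
After: c=1, x=-3
Variable c changed from 3 to 1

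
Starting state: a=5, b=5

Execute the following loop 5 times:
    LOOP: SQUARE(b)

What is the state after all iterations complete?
a=5, b=23283064365386962890625

Iteration trace:
Start: a=5, b=5
After iteration 1: a=5, b=25
After iteration 2: a=5, b=625
After iteration 3: a=5, b=390625
After iteration 4: a=5, b=152587890625
After iteration 5: a=5, b=23283064365386962890625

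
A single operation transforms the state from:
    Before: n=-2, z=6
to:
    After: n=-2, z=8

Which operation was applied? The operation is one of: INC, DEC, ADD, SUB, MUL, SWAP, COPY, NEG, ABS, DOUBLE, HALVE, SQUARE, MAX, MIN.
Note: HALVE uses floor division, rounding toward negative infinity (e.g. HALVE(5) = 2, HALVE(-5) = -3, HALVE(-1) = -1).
SUB(z, n)

Analyzing the change:
Before: n=-2, z=6
After: n=-2, z=8
Variable z changed from 6 to 8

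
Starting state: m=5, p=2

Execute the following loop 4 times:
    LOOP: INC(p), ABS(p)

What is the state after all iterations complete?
m=5, p=6

Iteration trace:
Start: m=5, p=2
After iteration 1: m=5, p=3
After iteration 2: m=5, p=4
After iteration 3: m=5, p=5
After iteration 4: m=5, p=6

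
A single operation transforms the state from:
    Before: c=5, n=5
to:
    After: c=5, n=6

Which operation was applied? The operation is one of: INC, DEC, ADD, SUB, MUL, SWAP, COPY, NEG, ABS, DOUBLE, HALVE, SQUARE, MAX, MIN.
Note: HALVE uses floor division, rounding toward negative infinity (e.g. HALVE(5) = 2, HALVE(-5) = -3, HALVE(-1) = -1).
INC(n)

Analyzing the change:
Before: c=5, n=5
After: c=5, n=6
Variable n changed from 5 to 6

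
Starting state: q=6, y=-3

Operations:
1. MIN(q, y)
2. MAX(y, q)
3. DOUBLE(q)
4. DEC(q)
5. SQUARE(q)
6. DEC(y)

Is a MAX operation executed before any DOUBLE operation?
Yes

First MAX: step 2
First DOUBLE: step 3
Since 2 < 3, MAX comes first.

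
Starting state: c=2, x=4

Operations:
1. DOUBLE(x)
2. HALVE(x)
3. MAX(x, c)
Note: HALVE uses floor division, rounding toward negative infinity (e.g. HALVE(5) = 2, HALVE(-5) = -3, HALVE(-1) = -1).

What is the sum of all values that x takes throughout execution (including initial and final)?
20

Values of x at each step:
Initial: x = 4
After step 1: x = 8
After step 2: x = 4
After step 3: x = 4
Sum = 4 + 8 + 4 + 4 = 20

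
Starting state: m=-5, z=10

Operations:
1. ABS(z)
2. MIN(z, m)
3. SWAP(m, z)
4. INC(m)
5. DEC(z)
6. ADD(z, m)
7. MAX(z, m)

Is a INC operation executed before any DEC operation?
Yes

First INC: step 4
First DEC: step 5
Since 4 < 5, INC comes first.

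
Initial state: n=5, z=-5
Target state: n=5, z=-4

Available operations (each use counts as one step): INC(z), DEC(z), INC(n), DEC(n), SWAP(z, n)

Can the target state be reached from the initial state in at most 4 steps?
Yes

Path (1 step): INC(z)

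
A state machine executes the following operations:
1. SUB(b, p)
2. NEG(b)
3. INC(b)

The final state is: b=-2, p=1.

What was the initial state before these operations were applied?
b=4, p=1

Working backwards:
Final state: b=-2, p=1
Before step 3 (INC(b)): b=-3, p=1
Before step 2 (NEG(b)): b=3, p=1
Before step 1 (SUB(b, p)): b=4, p=1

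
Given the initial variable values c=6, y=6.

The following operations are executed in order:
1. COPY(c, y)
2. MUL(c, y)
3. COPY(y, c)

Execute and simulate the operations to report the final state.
{c: 36, y: 36}

Step-by-step execution:
Initial: c=6, y=6
After step 1 (COPY(c, y)): c=6, y=6
After step 2 (MUL(c, y)): c=36, y=6
After step 3 (COPY(y, c)): c=36, y=36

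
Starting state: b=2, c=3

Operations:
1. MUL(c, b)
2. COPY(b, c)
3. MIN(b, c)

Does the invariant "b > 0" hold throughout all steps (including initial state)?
Yes

The invariant holds at every step.

State at each step:
Initial: b=2, c=3
After step 1: b=2, c=6
After step 2: b=6, c=6
After step 3: b=6, c=6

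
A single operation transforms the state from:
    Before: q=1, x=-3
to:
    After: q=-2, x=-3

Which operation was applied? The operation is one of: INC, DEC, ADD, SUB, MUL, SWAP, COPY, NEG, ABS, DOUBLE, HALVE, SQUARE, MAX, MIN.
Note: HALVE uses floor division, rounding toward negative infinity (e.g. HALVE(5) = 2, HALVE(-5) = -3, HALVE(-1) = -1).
ADD(q, x)

Analyzing the change:
Before: q=1, x=-3
After: q=-2, x=-3
Variable q changed from 1 to -2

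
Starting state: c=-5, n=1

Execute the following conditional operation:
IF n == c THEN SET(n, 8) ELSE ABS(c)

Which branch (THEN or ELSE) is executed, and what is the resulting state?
Branch: ELSE, Final state: c=5, n=1

Evaluating condition: n == c
n = 1, c = -5
Condition is False, so ELSE branch executes
After ABS(c): c=5, n=1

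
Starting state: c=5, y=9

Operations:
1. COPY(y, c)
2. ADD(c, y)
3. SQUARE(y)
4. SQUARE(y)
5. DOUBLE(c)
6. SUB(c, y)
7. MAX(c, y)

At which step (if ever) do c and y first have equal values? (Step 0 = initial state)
Step 1

c and y first become equal after step 1.

Comparing values at each step:
Initial: c=5, y=9
After step 1: c=5, y=5 ← equal!
After step 2: c=10, y=5
After step 3: c=10, y=25
After step 4: c=10, y=625
After step 5: c=20, y=625
After step 6: c=-605, y=625
After step 7: c=625, y=625 ← equal!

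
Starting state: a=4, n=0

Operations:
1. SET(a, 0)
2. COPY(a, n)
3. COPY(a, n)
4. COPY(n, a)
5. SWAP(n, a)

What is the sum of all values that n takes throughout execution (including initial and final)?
0

Values of n at each step:
Initial: n = 0
After step 1: n = 0
After step 2: n = 0
After step 3: n = 0
After step 4: n = 0
After step 5: n = 0
Sum = 0 + 0 + 0 + 0 + 0 + 0 = 0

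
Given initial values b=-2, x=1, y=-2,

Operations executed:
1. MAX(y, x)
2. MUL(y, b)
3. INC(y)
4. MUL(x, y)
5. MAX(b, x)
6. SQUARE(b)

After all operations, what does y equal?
y = -1

Tracing execution:
Step 1: MAX(y, x) → y = 1
Step 2: MUL(y, b) → y = -2
Step 3: INC(y) → y = -1
Step 4: MUL(x, y) → y = -1
Step 5: MAX(b, x) → y = -1
Step 6: SQUARE(b) → y = -1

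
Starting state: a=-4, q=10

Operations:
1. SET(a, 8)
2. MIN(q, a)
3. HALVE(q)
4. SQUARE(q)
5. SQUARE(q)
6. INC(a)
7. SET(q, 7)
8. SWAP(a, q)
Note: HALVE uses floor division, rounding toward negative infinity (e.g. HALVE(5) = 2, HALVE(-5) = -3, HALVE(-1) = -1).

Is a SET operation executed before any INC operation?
Yes

First SET: step 1
First INC: step 6
Since 1 < 6, SET comes first.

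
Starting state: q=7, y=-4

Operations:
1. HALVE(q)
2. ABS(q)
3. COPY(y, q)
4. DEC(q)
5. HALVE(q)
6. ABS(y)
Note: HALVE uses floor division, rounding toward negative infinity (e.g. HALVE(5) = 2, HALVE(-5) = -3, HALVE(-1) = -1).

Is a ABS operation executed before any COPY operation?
Yes

First ABS: step 2
First COPY: step 3
Since 2 < 3, ABS comes first.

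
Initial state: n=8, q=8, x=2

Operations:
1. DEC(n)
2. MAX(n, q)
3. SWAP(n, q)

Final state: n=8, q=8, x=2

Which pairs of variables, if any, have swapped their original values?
None

Comparing initial and final values:
q: 8 → 8
x: 2 → 2
n: 8 → 8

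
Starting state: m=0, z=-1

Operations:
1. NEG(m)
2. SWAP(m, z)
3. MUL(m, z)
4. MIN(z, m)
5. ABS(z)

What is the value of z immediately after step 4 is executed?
z = 0

Tracing z through execution:
Initial: z = -1
After step 1 (NEG(m)): z = -1
After step 2 (SWAP(m, z)): z = 0
After step 3 (MUL(m, z)): z = 0
After step 4 (MIN(z, m)): z = 0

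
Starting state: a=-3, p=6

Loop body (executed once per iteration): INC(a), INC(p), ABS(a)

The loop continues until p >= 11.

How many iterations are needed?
5

Tracing iterations:
Initial: a=-3, p=6
After iteration 1: a=2, p=7
After iteration 2: a=3, p=8
After iteration 3: a=4, p=9
After iteration 4: a=5, p=10
After iteration 5: a=6, p=11
p >= 11 now holds, so the loop exits after 5 iterations.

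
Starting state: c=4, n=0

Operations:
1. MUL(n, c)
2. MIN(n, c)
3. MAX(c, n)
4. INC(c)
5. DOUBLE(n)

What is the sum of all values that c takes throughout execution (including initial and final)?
26

Values of c at each step:
Initial: c = 4
After step 1: c = 4
After step 2: c = 4
After step 3: c = 4
After step 4: c = 5
After step 5: c = 5
Sum = 4 + 4 + 4 + 4 + 5 + 5 = 26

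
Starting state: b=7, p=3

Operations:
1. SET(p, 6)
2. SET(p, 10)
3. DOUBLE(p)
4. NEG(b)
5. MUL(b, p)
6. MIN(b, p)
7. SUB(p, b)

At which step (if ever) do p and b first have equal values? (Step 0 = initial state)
Never

p and b never become equal during execution.

Comparing values at each step:
Initial: p=3, b=7
After step 1: p=6, b=7
After step 2: p=10, b=7
After step 3: p=20, b=7
After step 4: p=20, b=-7
After step 5: p=20, b=-140
After step 6: p=20, b=-140
After step 7: p=160, b=-140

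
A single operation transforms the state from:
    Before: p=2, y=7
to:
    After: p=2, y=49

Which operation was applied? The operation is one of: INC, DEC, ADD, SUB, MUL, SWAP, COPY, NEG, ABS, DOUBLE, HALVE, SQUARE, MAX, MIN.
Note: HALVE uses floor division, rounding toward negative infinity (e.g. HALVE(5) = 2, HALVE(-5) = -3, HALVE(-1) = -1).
SQUARE(y)

Analyzing the change:
Before: p=2, y=7
After: p=2, y=49
Variable y changed from 7 to 49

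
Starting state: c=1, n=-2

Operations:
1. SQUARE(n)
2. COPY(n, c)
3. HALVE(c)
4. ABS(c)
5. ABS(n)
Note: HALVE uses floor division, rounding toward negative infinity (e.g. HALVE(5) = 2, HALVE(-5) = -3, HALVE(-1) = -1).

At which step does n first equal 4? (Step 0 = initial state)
Step 1

Tracing n:
Initial: n = -2
After step 1: n = 4 ← first occurrence
After step 2: n = 1
After step 3: n = 1
After step 4: n = 1
After step 5: n = 1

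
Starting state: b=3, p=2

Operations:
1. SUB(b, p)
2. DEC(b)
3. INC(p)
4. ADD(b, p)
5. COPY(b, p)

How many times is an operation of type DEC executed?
1

Counting DEC operations:
Step 2: DEC(b) ← DEC
Total: 1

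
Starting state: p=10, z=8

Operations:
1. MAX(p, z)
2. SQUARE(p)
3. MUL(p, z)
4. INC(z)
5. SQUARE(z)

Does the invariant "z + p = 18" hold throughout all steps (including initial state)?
No, violated after step 2

The invariant is violated after step 2.

State at each step:
Initial: p=10, z=8
After step 1: p=10, z=8
After step 2: p=100, z=8
After step 3: p=800, z=8
After step 4: p=800, z=9
After step 5: p=800, z=81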